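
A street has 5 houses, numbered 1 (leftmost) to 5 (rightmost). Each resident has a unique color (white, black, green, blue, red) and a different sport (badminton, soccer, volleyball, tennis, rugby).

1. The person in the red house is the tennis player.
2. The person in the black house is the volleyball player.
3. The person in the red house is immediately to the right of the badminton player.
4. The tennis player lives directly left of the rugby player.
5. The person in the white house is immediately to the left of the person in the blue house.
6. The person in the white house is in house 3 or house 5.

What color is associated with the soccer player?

blue

From clue 6, the person in the white house must be in house 3.
By clue 5, the person in the blue house is in house 4.
House 2 color: only red fits.
By clue 1, the tennis player is in house 2.
The badminton player is in house 1 (clue 3).
The rugby player is in house 3 (clue 4).
House 4's sport must be soccer (nothing else left).
That leaves volleyball as the sport for house 5.
From clue 2, the person in the black house must be in house 5.
House 1 color: only green fits.
So: house 1 = green/badminton, house 2 = red/tennis, house 3 = white/rugby, house 4 = blue/soccer, house 5 = black/volleyball.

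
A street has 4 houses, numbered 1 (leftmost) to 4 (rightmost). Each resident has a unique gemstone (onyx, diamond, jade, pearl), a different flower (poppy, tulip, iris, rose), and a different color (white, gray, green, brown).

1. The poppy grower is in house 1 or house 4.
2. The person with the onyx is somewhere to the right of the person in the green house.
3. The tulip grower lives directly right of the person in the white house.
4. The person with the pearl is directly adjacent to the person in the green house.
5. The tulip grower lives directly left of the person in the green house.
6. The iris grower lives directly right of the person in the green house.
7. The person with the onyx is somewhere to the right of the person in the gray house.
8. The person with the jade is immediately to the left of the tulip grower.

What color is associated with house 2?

The tulip grower is in house 2 (clue 5).
From clue 5, the person in the green house must be in house 3.
The iris grower is in house 4 (clue 6).
Clue 8: the person with the jade is in house 1.
House 3 flower: only rose fits.
So house 4 gets brown for color.
From clue 2, the person with the onyx must be in house 4.
The person in the white house is in house 1 (clue 3).
The only gemstone still possible for house 2 is pearl.
So house 3 gets diamond for gemstone.
That leaves poppy as the flower for house 1.
House 2 color: only gray fits.
So: house 1 = jade/poppy/white, house 2 = pearl/tulip/gray, house 3 = diamond/rose/green, house 4 = onyx/iris/brown.

gray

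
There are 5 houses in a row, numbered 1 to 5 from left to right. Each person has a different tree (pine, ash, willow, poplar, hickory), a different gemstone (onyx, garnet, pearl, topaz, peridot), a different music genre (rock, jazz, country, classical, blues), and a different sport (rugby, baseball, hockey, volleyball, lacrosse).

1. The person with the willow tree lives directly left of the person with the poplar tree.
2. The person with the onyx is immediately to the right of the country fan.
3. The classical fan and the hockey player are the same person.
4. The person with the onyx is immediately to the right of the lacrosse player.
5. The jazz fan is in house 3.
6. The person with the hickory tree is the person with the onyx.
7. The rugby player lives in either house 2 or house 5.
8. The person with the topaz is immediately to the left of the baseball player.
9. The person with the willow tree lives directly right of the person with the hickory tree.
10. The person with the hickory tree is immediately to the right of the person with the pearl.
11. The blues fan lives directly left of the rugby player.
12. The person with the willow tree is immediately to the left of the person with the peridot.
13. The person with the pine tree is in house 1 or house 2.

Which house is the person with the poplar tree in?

Clue 5: the jazz fan is in house 3.
The person with the hickory tree is narrowed to house 2 or 3; consider each.
Placing it in house 3 leads to a contradiction, so it's in house 2.
The person with the onyx is in house 2 (clue 6).
Clue 9 places the person with the willow tree in house 3.
Clue 10 places the person with the pearl in house 1.
By clue 12, the person with the peridot is in house 4.
The only gemstone still possible for house 5 is garnet.
By clue 1, the person with the poplar tree is in house 4.
Clue 2 places the country fan in house 1.
Clue 4 places the lacrosse player in house 1.
The baseball player is in house 4 (clue 8).
The only tree still possible for house 1 is pine.
House 5 tree: only ash fits.
House 3 gemstone: only topaz fits.
House 4 music genre: only blues fits.
That leaves volleyball as the sport for house 3.
Clue 11 places the rugby player in house 5.
That leaves hockey as the sport for house 2.
The classical fan is in house 2 (clue 3).
So house 5 gets rock for music genre.
So: house 1 = pine/pearl/country/lacrosse, house 2 = hickory/onyx/classical/hockey, house 3 = willow/topaz/jazz/volleyball, house 4 = poplar/peridot/blues/baseball, house 5 = ash/garnet/rock/rugby.

4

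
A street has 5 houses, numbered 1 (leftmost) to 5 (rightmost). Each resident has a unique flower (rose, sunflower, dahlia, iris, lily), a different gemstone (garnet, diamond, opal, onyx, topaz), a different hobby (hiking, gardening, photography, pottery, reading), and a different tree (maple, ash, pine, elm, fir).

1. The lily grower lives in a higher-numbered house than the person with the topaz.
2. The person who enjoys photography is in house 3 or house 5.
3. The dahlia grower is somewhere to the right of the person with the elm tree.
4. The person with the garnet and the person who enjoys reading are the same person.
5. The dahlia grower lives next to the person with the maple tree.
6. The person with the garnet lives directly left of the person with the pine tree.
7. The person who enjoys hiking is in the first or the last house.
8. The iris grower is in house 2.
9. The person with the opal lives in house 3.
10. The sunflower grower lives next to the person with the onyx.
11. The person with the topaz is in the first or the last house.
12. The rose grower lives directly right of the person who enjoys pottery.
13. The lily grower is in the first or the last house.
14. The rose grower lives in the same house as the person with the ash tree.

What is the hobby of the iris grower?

gardening

Clue 8: the iris grower is in house 2.
The person with the opal is in house 3 (clue 9).
From clue 11, the person with the topaz must be in house 1.
Clue 13: the lily grower is in house 5.
House 1's flower must be sunflower (nothing else left).
By clue 10, the person with the onyx is in house 2.
So house 5 gets diamond for gemstone.
Clue 4: the person who enjoys reading is in house 4.
Clue 6: the person with the pine tree is in house 5.
House 4's gemstone must be garnet (nothing else left).
The dahlia grower is narrowed to house 3 or 4; consider each.
Placing it in house 4 leads to a contradiction, so it's in house 3.
That leaves rose as the flower for house 4.
Clue 12 places the person who enjoys pottery in house 3.
By clue 14, the person with the ash tree is in house 4.
House 2's hobby must be gardening (nothing else left).
House 3's tree must be fir (nothing else left).
So house 1 gets hiking for hobby.
House 5 hobby: only photography fits.
House 1's tree must be elm (nothing else left).
House 2 tree: only maple fits.
So: house 1 = sunflower/topaz/hiking/elm, house 2 = iris/onyx/gardening/maple, house 3 = dahlia/opal/pottery/fir, house 4 = rose/garnet/reading/ash, house 5 = lily/diamond/photography/pine.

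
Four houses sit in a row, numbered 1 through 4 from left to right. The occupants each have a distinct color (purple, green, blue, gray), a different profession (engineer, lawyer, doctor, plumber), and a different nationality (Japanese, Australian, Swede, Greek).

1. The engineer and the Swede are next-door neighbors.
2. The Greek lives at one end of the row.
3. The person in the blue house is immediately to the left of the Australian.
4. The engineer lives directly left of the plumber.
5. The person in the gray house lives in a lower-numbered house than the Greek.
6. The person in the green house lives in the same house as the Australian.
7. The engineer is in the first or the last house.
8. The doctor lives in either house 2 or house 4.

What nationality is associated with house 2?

The Greek is in house 4 (clue 5).
Clue 7: the engineer is in house 1.
By clue 1, the Swede is in house 2.
Clue 4 places the plumber in house 2.
House 4 color: only purple fits.
That leaves lawyer as the profession for house 3.
So house 4 gets doctor for profession.
So house 1 gets Japanese for nationality.
House 3's nationality must be Australian (nothing else left).
By clue 3, the person in the blue house is in house 2.
Clue 6 places the person in the green house in house 3.
House 1 color: only gray fits.
So: house 1 = gray/engineer/Japanese, house 2 = blue/plumber/Swede, house 3 = green/lawyer/Australian, house 4 = purple/doctor/Greek.

Swede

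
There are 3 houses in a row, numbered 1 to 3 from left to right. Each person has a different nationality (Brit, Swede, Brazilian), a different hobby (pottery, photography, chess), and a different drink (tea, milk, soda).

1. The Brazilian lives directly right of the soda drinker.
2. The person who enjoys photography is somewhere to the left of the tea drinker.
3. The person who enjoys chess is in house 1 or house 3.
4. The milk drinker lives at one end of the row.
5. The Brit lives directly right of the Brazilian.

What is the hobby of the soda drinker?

From clue 5, the Brit must be in house 3.
From clue 5, the Brazilian must be in house 2.
House 1's nationality must be Swede (nothing else left).
Clue 1 places the soda drinker in house 1.
House 2's drink must be tea (nothing else left).
The only drink still possible for house 3 is milk.
Clue 2: the person who enjoys photography is in house 1.
The only hobby still possible for house 2 is pottery.
So house 3 gets chess for hobby.
So: house 1 = Swede/photography/soda, house 2 = Brazilian/pottery/tea, house 3 = Brit/chess/milk.

photography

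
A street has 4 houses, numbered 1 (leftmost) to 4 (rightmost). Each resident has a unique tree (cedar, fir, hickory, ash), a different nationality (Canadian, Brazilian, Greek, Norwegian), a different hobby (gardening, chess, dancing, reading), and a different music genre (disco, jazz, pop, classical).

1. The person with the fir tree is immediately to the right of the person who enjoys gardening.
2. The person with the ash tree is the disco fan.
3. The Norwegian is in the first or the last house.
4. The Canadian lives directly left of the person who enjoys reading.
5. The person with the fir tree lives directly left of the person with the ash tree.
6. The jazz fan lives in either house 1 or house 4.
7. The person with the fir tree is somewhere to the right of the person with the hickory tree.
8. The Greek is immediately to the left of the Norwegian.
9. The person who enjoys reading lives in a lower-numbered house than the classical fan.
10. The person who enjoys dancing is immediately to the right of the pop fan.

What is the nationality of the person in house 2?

Brazilian

The Greek is in house 3 (clue 8).
Clue 8 places the Norwegian in house 4.
The only music genre still possible for house 2 is pop.
Clue 10: the person who enjoys dancing is in house 3.
House 2 hobby: only reading fits.
House 4's hobby must be chess (nothing else left).
House 1 music genre: only jazz fits.
Clue 1 places the person with the fir tree in house 2.
Clue 4: the Canadian is in house 1.
By clue 5, the person with the ash tree is in house 3.
Clue 7 places the person with the hickory tree in house 1.
That leaves cedar as the tree for house 4.
The only nationality still possible for house 2 is Brazilian.
House 1's hobby must be gardening (nothing else left).
Clue 2: the disco fan is in house 3.
House 4 music genre: only classical fits.
So: house 1 = hickory/Canadian/gardening/jazz, house 2 = fir/Brazilian/reading/pop, house 3 = ash/Greek/dancing/disco, house 4 = cedar/Norwegian/chess/classical.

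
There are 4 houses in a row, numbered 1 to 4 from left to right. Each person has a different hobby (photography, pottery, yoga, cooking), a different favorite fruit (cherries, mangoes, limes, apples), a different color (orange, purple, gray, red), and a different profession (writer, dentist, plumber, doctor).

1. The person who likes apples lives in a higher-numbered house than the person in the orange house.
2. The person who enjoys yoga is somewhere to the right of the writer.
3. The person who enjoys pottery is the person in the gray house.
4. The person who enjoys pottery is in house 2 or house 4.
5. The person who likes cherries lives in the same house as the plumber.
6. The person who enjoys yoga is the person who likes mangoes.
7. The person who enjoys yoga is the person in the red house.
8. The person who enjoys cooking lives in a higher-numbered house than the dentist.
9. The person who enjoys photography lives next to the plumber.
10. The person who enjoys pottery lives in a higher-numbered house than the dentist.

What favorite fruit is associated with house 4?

mangoes

House 1's hobby must be photography (nothing else left).
Clue 9: the plumber is in house 2.
The only profession still possible for house 4 is doctor.
By clue 5, the person who likes cherries is in house 2.
So house 1 gets limes for favorite fruit.
The person who enjoys pottery is narrowed to house 2 or 4; consider each.
Placing it in house 4 leads to a contradiction, so it's in house 2.
The person in the gray house is in house 2 (clue 3).
From clue 10, the dentist must be in house 1.
House 3 profession: only writer fits.
Clue 2: the person who enjoys yoga is in house 4.
Clue 6 places the person who likes mangoes in house 4.
From clue 7, the person in the red house must be in house 4.
House 3's hobby must be cooking (nothing else left).
House 3's favorite fruit must be apples (nothing else left).
Clue 1: the person in the orange house is in house 1.
The only color still possible for house 3 is purple.
So: house 1 = photography/limes/orange/dentist, house 2 = pottery/cherries/gray/plumber, house 3 = cooking/apples/purple/writer, house 4 = yoga/mangoes/red/doctor.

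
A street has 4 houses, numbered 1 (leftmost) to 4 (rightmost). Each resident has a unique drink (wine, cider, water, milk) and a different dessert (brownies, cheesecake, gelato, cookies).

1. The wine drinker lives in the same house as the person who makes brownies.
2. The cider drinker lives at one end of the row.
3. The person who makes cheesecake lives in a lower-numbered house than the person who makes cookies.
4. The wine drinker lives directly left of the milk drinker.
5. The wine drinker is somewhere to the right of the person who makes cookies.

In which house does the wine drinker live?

3

From clue 5, the wine drinker must be in house 3.
From clue 5, the person who makes cookies must be in house 2.
Clue 1 places the person who makes brownies in house 3.
Clue 3 places the person who makes cheesecake in house 1.
Clue 4 places the milk drinker in house 4.
That leaves water as the drink for house 2.
The only dessert still possible for house 4 is gelato.
House 1's drink must be cider (nothing else left).
So: house 1 = cider/cheesecake, house 2 = water/cookies, house 3 = wine/brownies, house 4 = milk/gelato.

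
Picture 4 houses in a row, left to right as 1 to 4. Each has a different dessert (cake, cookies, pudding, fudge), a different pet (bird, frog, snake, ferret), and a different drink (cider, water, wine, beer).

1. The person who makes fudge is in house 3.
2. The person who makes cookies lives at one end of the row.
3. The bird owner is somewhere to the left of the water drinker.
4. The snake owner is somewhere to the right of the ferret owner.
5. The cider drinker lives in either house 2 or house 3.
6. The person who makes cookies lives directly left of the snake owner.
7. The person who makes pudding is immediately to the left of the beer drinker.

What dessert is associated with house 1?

Clue 1: the person who makes fudge is in house 3.
From clue 6, the person who makes cookies must be in house 1.
By clue 6, the snake owner is in house 2.
House 4 dessert: only cake fits.
House 4 pet: only frog fits.
House 1's drink must be wine (nothing else left).
From clue 4, the ferret owner must be in house 1.
Clue 7: the beer drinker is in house 3.
House 2 dessert: only pudding fits.
House 3 pet: only bird fits.
House 4 drink: only water fits.
House 2 drink: only cider fits.
So: house 1 = cookies/ferret/wine, house 2 = pudding/snake/cider, house 3 = fudge/bird/beer, house 4 = cake/frog/water.

cookies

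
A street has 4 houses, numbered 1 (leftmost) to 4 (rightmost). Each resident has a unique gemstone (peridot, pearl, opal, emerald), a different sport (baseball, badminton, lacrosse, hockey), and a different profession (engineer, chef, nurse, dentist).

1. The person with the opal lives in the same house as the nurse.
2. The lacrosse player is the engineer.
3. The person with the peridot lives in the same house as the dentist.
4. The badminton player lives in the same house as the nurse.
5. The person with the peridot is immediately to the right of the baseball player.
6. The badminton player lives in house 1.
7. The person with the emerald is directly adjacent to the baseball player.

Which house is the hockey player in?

4

Clue 6 places the badminton player in house 1.
Clue 4: the nurse is in house 1.
Clue 1: the person with the opal is in house 1.
The person with the peridot is narrowed to house 3 or 4; consider each.
Placing it in house 3 leads to a contradiction, so it's in house 4.
By clue 3, the dentist is in house 4.
Clue 5: the baseball player is in house 3.
So house 2 gets emerald for gemstone.
House 3 gemstone: only pearl fits.
Clue 2 places the lacrosse player in house 2.
Clue 2 places the engineer in house 2.
So house 4 gets hockey for sport.
That leaves chef as the profession for house 3.
So: house 1 = opal/badminton/nurse, house 2 = emerald/lacrosse/engineer, house 3 = pearl/baseball/chef, house 4 = peridot/hockey/dentist.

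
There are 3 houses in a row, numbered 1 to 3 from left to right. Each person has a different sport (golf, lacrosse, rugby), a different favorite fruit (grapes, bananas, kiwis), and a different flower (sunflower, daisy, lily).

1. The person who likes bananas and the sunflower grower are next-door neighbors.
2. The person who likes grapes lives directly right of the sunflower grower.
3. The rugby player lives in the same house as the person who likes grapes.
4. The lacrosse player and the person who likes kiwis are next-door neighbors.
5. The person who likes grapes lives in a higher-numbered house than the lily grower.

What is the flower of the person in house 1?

That leaves daisy as the flower for house 3.
The rugby player is narrowed to house 2 or 3; consider each.
Placing it in house 2 leads to a contradiction, so it's in house 3.
The person who likes grapes is in house 3 (clue 3).
From clue 2, the sunflower grower must be in house 2.
House 1 flower: only lily fits.
By clue 1, the person who likes bananas is in house 1.
So house 2 gets kiwis for favorite fruit.
Clue 4: the lacrosse player is in house 1.
That leaves golf as the sport for house 2.
So: house 1 = lacrosse/bananas/lily, house 2 = golf/kiwis/sunflower, house 3 = rugby/grapes/daisy.

lily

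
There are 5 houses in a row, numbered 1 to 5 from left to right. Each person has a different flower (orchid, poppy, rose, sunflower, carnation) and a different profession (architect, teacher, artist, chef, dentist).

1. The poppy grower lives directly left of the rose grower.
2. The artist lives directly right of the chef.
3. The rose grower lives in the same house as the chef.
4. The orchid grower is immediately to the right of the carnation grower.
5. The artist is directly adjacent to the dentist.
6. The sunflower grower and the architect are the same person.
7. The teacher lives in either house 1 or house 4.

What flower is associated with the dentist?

orchid

The teacher is narrowed to house 1 or 4; consider each.
Placing it in house 4 leads to a contradiction, so it's in house 1.
The poppy grower is narrowed to house 1 or 2 or 3; consider each.
Placing it in house 2 and house 3 leads to a contradiction, so it's in house 1.
The rose grower is in house 2 (clue 1).
From clue 3, the chef must be in house 2.
Clue 2 places the artist in house 3.
The dentist is in house 4 (clue 5).
That leaves architect as the profession for house 5.
Clue 6: the sunflower grower is in house 5.
That leaves carnation as the flower for house 3.
The only flower still possible for house 4 is orchid.
So: house 1 = poppy/teacher, house 2 = rose/chef, house 3 = carnation/artist, house 4 = orchid/dentist, house 5 = sunflower/architect.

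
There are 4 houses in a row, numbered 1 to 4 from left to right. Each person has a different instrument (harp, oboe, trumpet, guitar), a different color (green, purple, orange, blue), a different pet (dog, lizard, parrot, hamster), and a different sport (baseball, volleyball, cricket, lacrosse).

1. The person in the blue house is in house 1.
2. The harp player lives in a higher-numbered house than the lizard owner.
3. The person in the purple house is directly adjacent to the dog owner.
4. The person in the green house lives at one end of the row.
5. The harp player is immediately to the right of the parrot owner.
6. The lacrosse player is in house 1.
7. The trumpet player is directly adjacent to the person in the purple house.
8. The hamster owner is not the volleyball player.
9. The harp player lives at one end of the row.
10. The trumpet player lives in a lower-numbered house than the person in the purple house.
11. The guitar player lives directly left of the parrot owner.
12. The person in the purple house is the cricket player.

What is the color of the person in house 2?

purple

Clue 1: the person in the blue house is in house 1.
Clue 6 places the lacrosse player in house 1.
Clue 9 places the harp player in house 4.
The parrot owner is in house 3 (clue 5).
The guitar player is in house 2 (clue 11).
House 4 color: only green fits.
Clue 7: the person in the purple house is in house 2.
From clue 10, the trumpet player must be in house 1.
From clue 12, the cricket player must be in house 2.
House 3's instrument must be oboe (nothing else left).
House 3 color: only orange fits.
Clue 3: the dog owner is in house 1.
The only pet still possible for house 2 is lizard.
So house 4 gets hamster for pet.
The volleyball player is in house 3 (clue 8).
So house 4 gets baseball for sport.
So: house 1 = trumpet/blue/dog/lacrosse, house 2 = guitar/purple/lizard/cricket, house 3 = oboe/orange/parrot/volleyball, house 4 = harp/green/hamster/baseball.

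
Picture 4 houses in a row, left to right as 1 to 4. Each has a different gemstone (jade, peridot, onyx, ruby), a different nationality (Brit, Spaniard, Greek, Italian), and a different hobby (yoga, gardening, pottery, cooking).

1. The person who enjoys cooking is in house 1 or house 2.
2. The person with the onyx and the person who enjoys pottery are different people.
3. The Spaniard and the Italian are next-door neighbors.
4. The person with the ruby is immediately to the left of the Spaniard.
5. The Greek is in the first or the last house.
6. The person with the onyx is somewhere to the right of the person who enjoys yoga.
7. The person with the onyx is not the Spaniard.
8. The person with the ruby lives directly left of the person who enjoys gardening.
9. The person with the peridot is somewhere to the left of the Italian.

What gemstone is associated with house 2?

The Greek is narrowed to house 1 or 4; consider each.
Placing it in house 4 leads to a contradiction, so it's in house 1.
The person who enjoys cooking is narrowed to house 1 or 2; consider each.
Placing it in house 1 leads to a contradiction, so it's in house 2.
The person with the ruby is narrowed to house 2 or 3; consider each.
Placing it in house 2 leads to a contradiction, so it's in house 3.
The Spaniard is in house 4 (clue 4).
Clue 8: the person who enjoys gardening is in house 4.
House 4's gemstone must be jade (nothing else left).
From clue 3, the Italian must be in house 3.
By clue 6, the person who enjoys yoga is in house 1.
So house 1 gets peridot for gemstone.
House 2 gemstone: only onyx fits.
So house 2 gets Brit for nationality.
House 3 hobby: only pottery fits.
So: house 1 = peridot/Greek/yoga, house 2 = onyx/Brit/cooking, house 3 = ruby/Italian/pottery, house 4 = jade/Spaniard/gardening.

onyx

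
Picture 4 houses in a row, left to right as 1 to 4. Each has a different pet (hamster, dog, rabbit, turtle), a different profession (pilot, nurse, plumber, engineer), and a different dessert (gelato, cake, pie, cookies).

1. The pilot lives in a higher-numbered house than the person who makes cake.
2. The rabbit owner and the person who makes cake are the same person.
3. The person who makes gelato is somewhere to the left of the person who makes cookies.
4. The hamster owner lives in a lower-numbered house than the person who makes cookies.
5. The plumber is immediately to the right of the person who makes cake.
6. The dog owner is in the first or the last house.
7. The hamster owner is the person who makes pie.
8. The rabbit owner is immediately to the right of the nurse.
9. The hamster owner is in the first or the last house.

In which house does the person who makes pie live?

1

Clue 9 places the hamster owner in house 1.
The only pet still possible for house 4 is dog.
So house 4 gets cookies for dessert.
Clue 7: the person who makes pie is in house 1.
The rabbit owner is narrowed to house 2 or 3; consider each.
Placing it in house 3 leads to a contradiction, so it's in house 2.
Clue 2 places the person who makes cake in house 2.
By clue 5, the plumber is in house 3.
Clue 8 places the nurse in house 1.
That leaves turtle as the pet for house 3.
So house 2 gets engineer for profession.
That leaves pilot as the profession for house 4.
So house 3 gets gelato for dessert.
So: house 1 = hamster/nurse/pie, house 2 = rabbit/engineer/cake, house 3 = turtle/plumber/gelato, house 4 = dog/pilot/cookies.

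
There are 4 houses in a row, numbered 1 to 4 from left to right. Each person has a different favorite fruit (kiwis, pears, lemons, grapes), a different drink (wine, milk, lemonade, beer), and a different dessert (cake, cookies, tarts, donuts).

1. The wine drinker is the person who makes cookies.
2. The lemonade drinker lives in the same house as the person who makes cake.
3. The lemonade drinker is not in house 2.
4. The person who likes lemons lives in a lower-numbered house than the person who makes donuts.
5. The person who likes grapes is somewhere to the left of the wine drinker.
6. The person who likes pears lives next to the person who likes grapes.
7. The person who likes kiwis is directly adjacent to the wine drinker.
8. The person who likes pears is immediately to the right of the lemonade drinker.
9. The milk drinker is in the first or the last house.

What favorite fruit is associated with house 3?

The person who likes grapes is narrowed to house 1 or 3; consider each.
Placing it in house 3 leads to a contradiction, so it's in house 1.
Clue 6: the person who likes pears is in house 2.
From clue 8, the lemonade drinker must be in house 1.
House 4 favorite fruit: only kiwis fits.
By clue 2, the person who makes cake is in house 1.
From clue 4, the person who makes donuts must be in house 4.
From clue 7, the wine drinker must be in house 3.
That leaves lemons as the favorite fruit for house 3.
That leaves beer as the drink for house 2.
House 4's drink must be milk (nothing else left).
Clue 1: the person who makes cookies is in house 3.
So house 2 gets tarts for dessert.
So: house 1 = grapes/lemonade/cake, house 2 = pears/beer/tarts, house 3 = lemons/wine/cookies, house 4 = kiwis/milk/donuts.

lemons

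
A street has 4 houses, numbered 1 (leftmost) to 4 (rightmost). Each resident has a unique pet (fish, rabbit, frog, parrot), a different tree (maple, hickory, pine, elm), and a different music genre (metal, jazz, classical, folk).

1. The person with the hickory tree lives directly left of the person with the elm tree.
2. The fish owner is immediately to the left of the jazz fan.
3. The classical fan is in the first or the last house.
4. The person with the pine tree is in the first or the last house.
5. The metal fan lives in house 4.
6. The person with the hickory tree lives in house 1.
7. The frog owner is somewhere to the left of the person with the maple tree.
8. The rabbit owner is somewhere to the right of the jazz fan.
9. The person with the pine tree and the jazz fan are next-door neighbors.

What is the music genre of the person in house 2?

The metal fan is in house 4 (clue 5).
Clue 6: the person with the hickory tree is in house 1.
That leaves pine as the tree for house 4.
The only music genre still possible for house 1 is classical.
Clue 1 places the person with the elm tree in house 2.
The jazz fan is in house 3 (clue 9).
The only tree still possible for house 3 is maple.
So house 2 gets folk for music genre.
By clue 2, the fish owner is in house 2.
By clue 8, the rabbit owner is in house 4.
The only pet still possible for house 1 is frog.
House 3 pet: only parrot fits.
So: house 1 = frog/hickory/classical, house 2 = fish/elm/folk, house 3 = parrot/maple/jazz, house 4 = rabbit/pine/metal.

folk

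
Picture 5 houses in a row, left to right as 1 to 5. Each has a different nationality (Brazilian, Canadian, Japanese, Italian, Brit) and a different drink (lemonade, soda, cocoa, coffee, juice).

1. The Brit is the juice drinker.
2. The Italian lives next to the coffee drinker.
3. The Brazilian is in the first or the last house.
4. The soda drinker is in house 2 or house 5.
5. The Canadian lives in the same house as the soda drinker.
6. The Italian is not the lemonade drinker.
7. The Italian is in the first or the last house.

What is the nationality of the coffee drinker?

Japanese

The Brazilian is narrowed to house 1 or 5; consider each.
Placing it in house 5 leads to a contradiction, so it's in house 1.
House 5's nationality must be Italian (nothing else left).
The coffee drinker is in house 4 (clue 2).
By clue 5, the soda drinker is in house 2.
So house 2 gets Canadian for nationality.
That leaves juice as the drink for house 3.
That leaves cocoa as the drink for house 5.
Clue 1: the Brit is in house 3.
House 4 nationality: only Japanese fits.
House 1's drink must be lemonade (nothing else left).
So: house 1 = Brazilian/lemonade, house 2 = Canadian/soda, house 3 = Brit/juice, house 4 = Japanese/coffee, house 5 = Italian/cocoa.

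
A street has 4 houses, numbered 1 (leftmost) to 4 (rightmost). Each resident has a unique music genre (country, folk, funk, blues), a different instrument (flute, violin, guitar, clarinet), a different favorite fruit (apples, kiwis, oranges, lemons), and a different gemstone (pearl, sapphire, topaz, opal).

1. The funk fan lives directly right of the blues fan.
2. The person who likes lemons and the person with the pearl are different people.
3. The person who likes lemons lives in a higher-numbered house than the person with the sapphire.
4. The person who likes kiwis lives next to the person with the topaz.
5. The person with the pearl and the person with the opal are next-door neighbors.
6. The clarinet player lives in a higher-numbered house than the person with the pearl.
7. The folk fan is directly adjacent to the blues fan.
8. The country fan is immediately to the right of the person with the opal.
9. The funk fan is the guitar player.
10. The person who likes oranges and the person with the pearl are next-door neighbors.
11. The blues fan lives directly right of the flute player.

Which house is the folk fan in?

House 1 music genre: only folk fits.
That leaves topaz as the gemstone for house 4.
The person who likes kiwis is in house 3 (clue 4).
The blues fan is in house 2 (clue 7).
Clue 11: the flute player is in house 1.
Clue 1 places the funk fan in house 3.
The guitar player is in house 3 (clue 9).
So house 4 gets country for music genre.
By clue 8, the person with the opal is in house 3.
The person with the pearl is in house 2 (clue 5).
From clue 6, the clarinet player must be in house 4.
Clue 10 places the person who likes oranges in house 1.
That leaves violin as the instrument for house 2.
That leaves sapphire as the gemstone for house 1.
Clue 2: the person who likes lemons is in house 4.
House 2's favorite fruit must be apples (nothing else left).
So: house 1 = folk/flute/oranges/sapphire, house 2 = blues/violin/apples/pearl, house 3 = funk/guitar/kiwis/opal, house 4 = country/clarinet/lemons/topaz.

1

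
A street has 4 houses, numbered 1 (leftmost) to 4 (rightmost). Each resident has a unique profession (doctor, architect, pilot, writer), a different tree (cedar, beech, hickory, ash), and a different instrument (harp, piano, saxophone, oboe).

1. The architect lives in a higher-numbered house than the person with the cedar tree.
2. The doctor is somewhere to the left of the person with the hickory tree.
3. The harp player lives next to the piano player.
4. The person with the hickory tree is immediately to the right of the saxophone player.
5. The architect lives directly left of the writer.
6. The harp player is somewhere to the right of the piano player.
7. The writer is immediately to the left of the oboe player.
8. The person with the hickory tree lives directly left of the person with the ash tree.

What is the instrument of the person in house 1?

By clue 7, the writer is in house 3.
Clue 7: the oboe player is in house 4.
House 4 profession: only pilot fits.
By clue 1, the person with the cedar tree is in house 1.
That leaves doctor as the profession for house 1.
That leaves architect as the profession for house 2.
That leaves harp as the instrument for house 3.
From clue 3, the piano player must be in house 2.
House 1 instrument: only saxophone fits.
From clue 4, the person with the hickory tree must be in house 2.
From clue 8, the person with the ash tree must be in house 3.
House 4 tree: only beech fits.
So: house 1 = doctor/cedar/saxophone, house 2 = architect/hickory/piano, house 3 = writer/ash/harp, house 4 = pilot/beech/oboe.

saxophone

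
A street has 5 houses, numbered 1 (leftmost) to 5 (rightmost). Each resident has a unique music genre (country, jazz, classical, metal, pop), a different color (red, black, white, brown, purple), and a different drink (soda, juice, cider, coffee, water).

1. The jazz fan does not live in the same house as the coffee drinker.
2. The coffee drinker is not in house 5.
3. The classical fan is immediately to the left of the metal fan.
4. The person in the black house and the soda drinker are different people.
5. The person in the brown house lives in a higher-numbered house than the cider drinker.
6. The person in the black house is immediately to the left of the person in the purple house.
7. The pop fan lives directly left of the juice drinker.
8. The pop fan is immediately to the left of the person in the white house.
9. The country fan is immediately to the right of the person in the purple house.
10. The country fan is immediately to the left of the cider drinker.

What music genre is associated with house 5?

metal

By clue 10, the country fan is in house 3.
By clue 10, the cider drinker is in house 4.
Clue 5: the person in the brown house is in house 5.
Clue 9 places the person in the purple house in house 2.
House 4's color must be red (nothing else left).
By clue 6, the person in the black house is in house 1.
Clue 8: the pop fan is in house 2.
The only color still possible for house 3 is white.
By clue 3, the classical fan is in house 4.
The juice drinker is in house 3 (clue 7).
House 1 music genre: only jazz fits.
That leaves metal as the music genre for house 5.
By clue 1, the coffee drinker is in house 2.
House 1's drink must be water (nothing else left).
House 5's drink must be soda (nothing else left).
So: house 1 = jazz/black/water, house 2 = pop/purple/coffee, house 3 = country/white/juice, house 4 = classical/red/cider, house 5 = metal/brown/soda.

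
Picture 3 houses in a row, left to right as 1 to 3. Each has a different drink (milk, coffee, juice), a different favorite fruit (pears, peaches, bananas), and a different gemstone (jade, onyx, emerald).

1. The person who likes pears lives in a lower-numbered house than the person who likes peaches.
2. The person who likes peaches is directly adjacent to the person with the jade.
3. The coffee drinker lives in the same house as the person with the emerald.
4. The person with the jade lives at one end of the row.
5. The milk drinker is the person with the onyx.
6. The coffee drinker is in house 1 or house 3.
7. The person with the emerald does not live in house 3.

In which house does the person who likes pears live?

Clue 2 places the person who likes peaches in house 2.
The coffee drinker is in house 1 (clue 3).
From clue 3, the person with the emerald must be in house 1.
So house 3 gets bananas for favorite fruit.
So house 2 gets onyx for gemstone.
So house 3 gets jade for gemstone.
The milk drinker is in house 2 (clue 5).
That leaves juice as the drink for house 3.
That leaves pears as the favorite fruit for house 1.
So: house 1 = coffee/pears/emerald, house 2 = milk/peaches/onyx, house 3 = juice/bananas/jade.

1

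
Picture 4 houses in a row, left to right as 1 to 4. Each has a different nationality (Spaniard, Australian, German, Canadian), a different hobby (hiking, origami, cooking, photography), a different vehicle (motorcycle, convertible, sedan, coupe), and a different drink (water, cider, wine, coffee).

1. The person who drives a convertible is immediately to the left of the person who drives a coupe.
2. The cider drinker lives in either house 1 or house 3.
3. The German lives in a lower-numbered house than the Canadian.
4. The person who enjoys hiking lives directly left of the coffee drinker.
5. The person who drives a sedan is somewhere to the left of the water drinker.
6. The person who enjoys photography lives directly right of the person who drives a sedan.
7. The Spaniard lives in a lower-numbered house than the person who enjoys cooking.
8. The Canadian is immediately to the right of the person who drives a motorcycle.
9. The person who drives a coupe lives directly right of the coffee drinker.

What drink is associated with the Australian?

water

That leaves coupe as the vehicle for house 4.
By clue 1, the person who drives a convertible is in house 3.
From clue 9, the coffee drinker must be in house 3.
Clue 4: the person who enjoys hiking is in house 2.
House 4 nationality: only Australian fits.
The only hobby still possible for house 1 is origami.
So house 3 gets photography for hobby.
So house 4 gets cooking for hobby.
That leaves cider as the drink for house 1.
The person who drives a sedan is in house 2 (clue 6).
The only vehicle still possible for house 1 is motorcycle.
By clue 5, the water drinker is in house 4.
The Canadian is in house 2 (clue 8).
The only nationality still possible for house 3 is Spaniard.
House 2 drink: only wine fits.
House 1's nationality must be German (nothing else left).
So: house 1 = German/origami/motorcycle/cider, house 2 = Canadian/hiking/sedan/wine, house 3 = Spaniard/photography/convertible/coffee, house 4 = Australian/cooking/coupe/water.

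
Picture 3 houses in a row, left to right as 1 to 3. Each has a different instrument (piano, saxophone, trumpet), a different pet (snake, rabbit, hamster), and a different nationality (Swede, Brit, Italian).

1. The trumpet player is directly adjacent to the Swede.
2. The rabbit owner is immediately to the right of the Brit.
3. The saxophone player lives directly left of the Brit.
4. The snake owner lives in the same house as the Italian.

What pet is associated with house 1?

From clue 3, the saxophone player must be in house 1.
Clue 3 places the Brit in house 2.
From clue 1, the trumpet player must be in house 2.
Clue 2 places the rabbit owner in house 3.
The only instrument still possible for house 3 is piano.
House 2's pet must be hamster (nothing else left).
Clue 4: the Italian is in house 1.
So house 1 gets snake for pet.
The only nationality still possible for house 3 is Swede.
So: house 1 = saxophone/snake/Italian, house 2 = trumpet/hamster/Brit, house 3 = piano/rabbit/Swede.

snake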